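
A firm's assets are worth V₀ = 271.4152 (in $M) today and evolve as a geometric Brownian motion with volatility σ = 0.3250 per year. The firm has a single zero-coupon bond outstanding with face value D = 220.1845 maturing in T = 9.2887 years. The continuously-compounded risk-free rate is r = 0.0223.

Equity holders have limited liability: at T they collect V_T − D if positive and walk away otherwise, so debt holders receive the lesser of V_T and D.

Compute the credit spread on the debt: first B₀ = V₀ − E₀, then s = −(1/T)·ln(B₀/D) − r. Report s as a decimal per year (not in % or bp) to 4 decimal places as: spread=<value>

spread=0.0320

Work the structural quantities from V₀ = 271.4152 against face 220.1845:
d₁ = [ln(V₀/D) + (r + σ²/2)T] / (σ√T)
   = [ln(271.4152/220.1845) + (0.0223 + 0.5·0.3250²)·9.2887] / (0.3250·√9.2887)
   = [0.209184 + 0.697697] / 0.990514 = 0.915566
d₂ = d₁ − σ√T = 0.915566 − 0.990514 = -0.074948
N(d₁) = 0.820053,  N(d₂) = 0.470128,  e^(−rT) = 0.812907
E₀ = V₀·N(d₁) − D·e^(−rT)·N(d₂)
   = 271.4152·0.820053 − 220.1845·0.812907·0.470128 = 138.426766
B₀ = V₀ − E₀ = 271.4152 − 138.426766 = 132.988434
spread = −(1/T)·ln(B₀/D) − r = −(1/9.2887)·ln(132.988434/220.1845) − 0.0223 = 0.03198140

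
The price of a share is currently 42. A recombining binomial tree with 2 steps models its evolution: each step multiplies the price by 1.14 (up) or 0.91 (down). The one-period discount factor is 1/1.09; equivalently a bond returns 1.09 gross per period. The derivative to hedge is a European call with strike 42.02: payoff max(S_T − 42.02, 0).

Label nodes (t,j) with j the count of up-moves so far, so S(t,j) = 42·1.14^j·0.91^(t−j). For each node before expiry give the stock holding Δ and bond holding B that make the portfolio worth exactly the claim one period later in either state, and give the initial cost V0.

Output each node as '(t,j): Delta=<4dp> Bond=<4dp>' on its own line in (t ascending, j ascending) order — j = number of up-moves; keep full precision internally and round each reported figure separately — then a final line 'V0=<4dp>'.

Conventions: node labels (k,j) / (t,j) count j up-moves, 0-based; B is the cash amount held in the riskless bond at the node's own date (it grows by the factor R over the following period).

Under the risk-neutral measure, an up-move has probability p* = (R−d)/(u−d) = 0.7826 and values discount at R = 1.09.
Terminal payoffs: V(2,0)=0.0000, V(2,1)=1.5508, V(2,2)=12.5632
  t=1,j=0: stock 38.2200 → up 43.5708 (V=1.5508), down 34.7802 (V=0.0000). Price 1.1135; hedge Δ=0.1764, bond B=-5.6292.
  t=1,j=1: stock 47.8800 → up 54.5832 (V=12.5632), down 43.5708 (V=1.5508). Price 9.3295; hedge Δ=1.0000, bond B=-38.5505.
  t=0,j=0: stock 42.0000 → up 47.8800 (V=9.3295), down 38.2200 (V=1.1135). Price 6.9206; hedge Δ=0.8505, bond B=-28.8015.
As a check, the time-0 holding Δ(0,0)·S0 + B(0,0) comes to 6.9206 — exactly V0.

(0,0): Delta=0.8505 Bond=-28.8015
(1,0): Delta=0.1764 Bond=-5.6292
(1,1): Delta=1.0000 Bond=-38.5505
V0=6.9206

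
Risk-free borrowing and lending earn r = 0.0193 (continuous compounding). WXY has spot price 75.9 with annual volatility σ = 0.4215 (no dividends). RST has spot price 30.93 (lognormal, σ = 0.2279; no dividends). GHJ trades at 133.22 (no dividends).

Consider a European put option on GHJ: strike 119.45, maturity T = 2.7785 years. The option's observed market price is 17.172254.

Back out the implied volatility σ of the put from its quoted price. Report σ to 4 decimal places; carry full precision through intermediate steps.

sigma = 0.3213

At σ = 0.3213 the Black–Scholes value reproduces the quote:
σ√T = 0.3213·√2.7785 = 0.535570
d₁ = (ln(S/K) + (r+σ²/2)T) / (σ√T) = (ln(133.22/119.45) + (0.0193+0.3213²/2)·2.7785) / 0.535570 = (0.109104 + 0.197042) / 0.535570 = 0.571628
d₂ = d₁ − σ√T = 0.571628 − 0.535570 = 0.036058
e^{−rT} = 0.947787
N(−d₁) = 0.283787,  N(−d₂) = 0.485618
V = K·e^{−rT}·N(−d₂) − S·N(−d₁) = 54.978369 − 37.806115 = 17.172254 (matching the quote); vega is positive throughout, so no other σ reproduces this price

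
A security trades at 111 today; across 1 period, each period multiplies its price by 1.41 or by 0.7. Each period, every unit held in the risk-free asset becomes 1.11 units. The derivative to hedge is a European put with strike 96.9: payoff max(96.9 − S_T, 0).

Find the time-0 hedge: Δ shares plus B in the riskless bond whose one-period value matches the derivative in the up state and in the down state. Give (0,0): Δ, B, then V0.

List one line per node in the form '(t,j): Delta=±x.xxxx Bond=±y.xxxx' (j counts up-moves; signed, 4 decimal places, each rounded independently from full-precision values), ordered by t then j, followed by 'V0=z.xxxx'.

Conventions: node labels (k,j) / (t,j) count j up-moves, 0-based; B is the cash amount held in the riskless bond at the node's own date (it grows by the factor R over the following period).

(0,0): Delta=-0.2436 Bond=34.3510
V0=7.3087

No-arbitrage ⇒ martingale measure with p* = (R−d)/(u−d) = 0.5775.
Expiry values: V(1,0)=19.2000, V(1,1)=0.0000
Node (0,0) S=111.0000: V=(p*·0.0000+(1−p*)·19.2000)/1.11=7.3087; Δ=(0.0000−19.2000)/(156.5100−77.7000)=-0.2436; B=V−Δ·S=34.3510
Sanity check at the root: Δ(0,0)·S0 + B(0,0) reproduces V0 = 7.3087.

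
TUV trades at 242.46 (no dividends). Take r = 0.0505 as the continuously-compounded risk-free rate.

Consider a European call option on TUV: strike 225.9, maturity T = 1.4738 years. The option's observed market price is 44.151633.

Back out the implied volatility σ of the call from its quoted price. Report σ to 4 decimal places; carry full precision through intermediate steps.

At σ = 0.2234 the Black–Scholes value reproduces the quote:
σ√T = 0.2234·√1.4738 = 0.271208
d₁ = (ln(S/K) + (r+σ²/2)T) / (σ√T) = (ln(242.46/225.9) + (0.0505+0.2234²/2)·1.4738) / 0.271208 = (0.070744 + 0.111204) / 0.271208 = 0.670880
d₂ = d₁ − σ√T = 0.670880 − 0.271208 = 0.399672
e^{−rT} = 0.928275
N(d₁) = 0.748852,  N(d₂) = 0.655301
V = S·N(d₁) − K·e^{−rT}·N(d₂) = 181.566567 − 137.414934 = 44.151633 (the observed quote) — the price is monotone increasing in volatility, hence this σ is the only solution

sigma = 0.2234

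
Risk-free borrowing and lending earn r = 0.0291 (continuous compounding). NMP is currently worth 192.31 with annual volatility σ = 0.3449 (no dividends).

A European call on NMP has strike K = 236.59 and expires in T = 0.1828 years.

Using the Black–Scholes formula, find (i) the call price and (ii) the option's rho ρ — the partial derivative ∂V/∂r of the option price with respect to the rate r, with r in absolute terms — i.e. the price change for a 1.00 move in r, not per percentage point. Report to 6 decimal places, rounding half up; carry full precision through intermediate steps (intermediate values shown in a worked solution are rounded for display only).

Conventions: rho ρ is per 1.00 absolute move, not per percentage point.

σ√T = 0.3449·√0.1828 = 0.147462
d₁ = (ln(S/K) + (r+σ²/2)T) / (σ√T) = (ln(192.31/236.59) + (0.0291+0.3449²/2)·0.1828) / 0.147462 = (-0.207220 + 0.016192) / 0.147462 = -1.295435
d₂ = d₁ − σ√T = -1.295435 − 0.147462 = -1.442898
e^{−rT} = 0.994695
N(d₁) = 0.097585,  N(d₂) = 0.074525
Call price V = S·N(d₁) − K·e^{−rT}·N(d₂) = 18.766587 − 17.538248 = 1.228339
ρ = K·T·e^{−rT}·N(d₂) = 3.205992

price = 1.228339
ρ = 3.205992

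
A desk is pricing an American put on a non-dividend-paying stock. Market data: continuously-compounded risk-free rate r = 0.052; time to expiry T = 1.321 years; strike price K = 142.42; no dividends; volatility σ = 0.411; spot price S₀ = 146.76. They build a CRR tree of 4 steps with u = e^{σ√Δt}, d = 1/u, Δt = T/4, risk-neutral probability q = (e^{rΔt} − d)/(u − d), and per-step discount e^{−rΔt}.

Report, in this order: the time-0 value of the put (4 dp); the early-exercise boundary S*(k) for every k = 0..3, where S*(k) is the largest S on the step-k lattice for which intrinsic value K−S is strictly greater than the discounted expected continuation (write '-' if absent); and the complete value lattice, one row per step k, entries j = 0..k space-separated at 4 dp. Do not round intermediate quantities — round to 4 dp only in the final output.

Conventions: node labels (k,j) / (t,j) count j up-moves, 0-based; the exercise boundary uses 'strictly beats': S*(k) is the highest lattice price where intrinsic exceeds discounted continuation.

price = 19.9974
boundary = - - 91.5071 115.8861
tree:
19.9974
32.5429 6.9979
50.9129 13.6265 0.0000
70.1632 26.5339 0.0000 0.0000
85.3639 50.9129 0.0000 0.0000 0.0000

Δt=0.33025, u=1.26642, d=0.78963, q=0.47755, disc=e^(-rΔt)=0.98297
k=4 terminal: V=max(K-S,0) → 85.3639 50.9129 0.0000 0.0000 0.0000
k=3: j=0 S=72.2568 intr=70.1632 cont=67.7384 V=70.1632[EX]; j=1 S=115.8861 intr=26.5339 cont=26.1463 V=26.5339[EX]; j=2 S=185.8592 intr=0.0000 cont=0.0000 V=0.0000[hold]; j=3 S=298.0828 intr=0.0000 cont=0.0000 V=0.0000[hold]  S*(3)=115.8861
k=2: j=0 S=91.5071 intr=50.9129 cont=48.4880 V=50.9129[EX]; j=1 S=146.7600 intr=0.0000 cont=13.6265 V=13.6265[hold]; j=2 S=235.3751 intr=0.0000 cont=0.0000 V=0.0000[hold]  S*(2)=91.5071
k=1: j=0 S=115.8861 intr=26.5339 cont=32.5429 V=32.5429[hold]; j=1 S=185.8592 intr=0.0000 cont=6.9979 V=6.9979[hold]  S*(1)=-
k=0: j=0 S=146.7600 intr=0.0000 cont=19.9974 V=19.9974[hold]  S*(0)=-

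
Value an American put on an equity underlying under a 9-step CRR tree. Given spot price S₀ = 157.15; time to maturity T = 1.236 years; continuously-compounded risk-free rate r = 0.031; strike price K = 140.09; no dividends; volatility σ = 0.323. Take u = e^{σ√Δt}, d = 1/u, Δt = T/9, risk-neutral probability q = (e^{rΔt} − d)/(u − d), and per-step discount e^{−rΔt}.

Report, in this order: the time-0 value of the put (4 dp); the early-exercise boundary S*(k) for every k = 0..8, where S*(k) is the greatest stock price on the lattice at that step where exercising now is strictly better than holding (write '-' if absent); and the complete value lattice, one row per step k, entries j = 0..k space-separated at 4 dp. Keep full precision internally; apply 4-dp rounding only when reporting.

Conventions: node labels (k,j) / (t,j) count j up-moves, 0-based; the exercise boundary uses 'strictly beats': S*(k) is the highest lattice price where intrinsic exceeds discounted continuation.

params: Δt=0.13733 u=1.12716 d=0.88719 q=0.48789 e^(-rΔt)=0.99575
t_9 payoffs: 86.5778 72.1036 53.7144 30.3511 0.6685 0.0000 0.0000 0.0000 0.0000 0.0000
t_8: node(8,0) S=60.3167 payoff=79.7733 vs cont=79.1782 → 79.7733 [stop]  node(8,1) S=76.6314 payoff=63.4586 vs cont=62.8635 → 63.4586 [stop]  node(8,2) S=97.3590 payoff=42.7310 vs cont=42.1359 → 42.7310 [stop]  node(8,3) S=123.6930 payoff=16.3970 vs cont=15.8018 → 16.3970 [stop]  node(8,4) S=157.1500 payoff=0.0000 vs cont=0.3409 → 0.3409 [wait]  node(8,5) S=199.6566 payoff=0.0000 vs cont=0.0000 → 0.0000 [wait]  node(8,6) S=253.6605 payoff=0.0000 vs cont=0.0000 → 0.0000 [wait]  node(8,7) S=322.2716 payoff=0.0000 vs cont=0.0000 → 0.0000 [wait]  node(8,8) S=409.4410 payoff=0.0000 vs cont=0.0000 → 0.0000 [wait]  ⇒ S*(8)=123.6930
t_7: node(7,0) S=67.9864 payoff=72.1036 vs cont=71.5085 → 72.1036 [stop]  node(7,1) S=86.3756 payoff=53.7144 vs cont=53.1192 → 53.7144 [stop]  node(7,2) S=109.7389 payoff=30.3511 vs cont=29.7560 → 30.3511 [stop]  node(7,3) S=139.4215 payoff=0.6685 vs cont=8.5270 → 8.5270 [wait]  node(7,4) S=177.1328 payoff=0.0000 vs cont=0.1738 → 0.1738 [wait]  node(7,5) S=225.0444 payoff=0.0000 vs cont=0.0000 → 0.0000 [wait]  node(7,6) S=285.9153 payoff=0.0000 vs cont=0.0000 → 0.0000 [wait]  node(7,7) S=363.2509 payoff=0.0000 vs cont=0.0000 → 0.0000 [wait]  ⇒ S*(7)=109.7389
t_6: node(6,0) S=76.6314 payoff=63.4586 vs cont=62.8635 → 63.4586 [stop]  node(6,1) S=97.3590 payoff=42.7310 vs cont=42.1359 → 42.7310 [stop]  node(6,2) S=123.6930 payoff=16.3970 vs cont=19.6196 → 19.6196 [wait]  node(6,3) S=157.1500 payoff=0.0000 vs cont=4.4327 → 4.4327 [wait]  node(6,4) S=199.6566 payoff=0.0000 vs cont=0.0886 → 0.0886 [wait]  node(6,5) S=253.6605 payoff=0.0000 vs cont=0.0000 → 0.0000 [wait]  node(6,6) S=322.2716 payoff=0.0000 vs cont=0.0000 → 0.0000 [wait]  ⇒ S*(6)=97.3590
t_5: node(5,0) S=86.3756 payoff=53.7144 vs cont=53.1192 → 53.7144 [stop]  node(5,1) S=109.7389 payoff=30.3511 vs cont=31.3216 → 31.3216 [wait]  node(5,2) S=139.4215 payoff=0.6685 vs cont=12.1582 → 12.1582 [wait]  node(5,3) S=177.1328 payoff=0.0000 vs cont=2.3034 → 2.3034 [wait]  node(5,4) S=225.0444 payoff=0.0000 vs cont=0.0452 → 0.0452 [wait]  node(5,5) S=285.9153 payoff=0.0000 vs cont=0.0000 → 0.0000 [wait]  ⇒ S*(5)=86.3756
t_4: node(4,0) S=97.3590 payoff=42.7310 vs cont=42.6074 → 42.7310 [stop]  node(4,1) S=123.6930 payoff=16.3970 vs cont=21.8786 → 21.8786 [wait]  node(4,2) S=157.1500 payoff=0.0000 vs cont=7.3189 → 7.3189 [wait]  node(4,3) S=199.6566 payoff=0.0000 vs cont=1.1966 → 1.1966 [wait]  node(4,4) S=253.6605 payoff=0.0000 vs cont=0.0230 → 0.0230 [wait]  ⇒ S*(4)=97.3590
t_3: node(3,0) S=109.7389 payoff=30.3511 vs cont=32.4190 → 32.4190 [wait]  node(3,1) S=139.4215 payoff=0.6685 vs cont=14.7123 → 14.7123 [wait]  node(3,2) S=177.1328 payoff=0.0000 vs cont=4.3135 → 4.3135 [wait]  node(3,3) S=225.0444 payoff=0.0000 vs cont=0.6214 → 0.6214 [wait]  ⇒ S*(3)=-
t_2: node(2,0) S=123.6930 payoff=16.3970 vs cont=23.6791 → 23.6791 [wait]  node(2,1) S=157.1500 payoff=0.0000 vs cont=9.5979 → 9.5979 [wait]  node(2,2) S=199.6566 payoff=0.0000 vs cont=2.5015 → 2.5015 [wait]  ⇒ S*(2)=-
t_1: node(1,0) S=139.4215 payoff=0.6685 vs cont=16.7376 → 16.7376 [wait]  node(1,1) S=177.1328 payoff=0.0000 vs cont=6.1096 → 6.1096 [wait]  ⇒ S*(1)=-
t_0: node(0,0) S=157.1500 payoff=0.0000 vs cont=11.5032 → 11.5032 [wait]  ⇒ S*(0)=-

price = 11.5032
boundary = - - - - 97.3590 86.3756 97.3590 109.7389 123.6930
tree:
11.5032
16.7376 6.1096
23.6791 9.5979 2.5015
32.4190 14.7123 4.3135 0.6214
42.7310 21.8786 7.3189 1.1966 0.0230
53.7144 31.3216 12.1582 2.3034 0.0452 0.0000
63.4586 42.7310 19.6196 4.4327 0.0886 0.0000 0.0000
72.1036 53.7144 30.3511 8.5270 0.1738 0.0000 0.0000 0.0000
79.7733 63.4586 42.7310 16.3970 0.3409 0.0000 0.0000 0.0000 0.0000
86.5778 72.1036 53.7144 30.3511 0.6685 0.0000 0.0000 0.0000 0.0000 0.0000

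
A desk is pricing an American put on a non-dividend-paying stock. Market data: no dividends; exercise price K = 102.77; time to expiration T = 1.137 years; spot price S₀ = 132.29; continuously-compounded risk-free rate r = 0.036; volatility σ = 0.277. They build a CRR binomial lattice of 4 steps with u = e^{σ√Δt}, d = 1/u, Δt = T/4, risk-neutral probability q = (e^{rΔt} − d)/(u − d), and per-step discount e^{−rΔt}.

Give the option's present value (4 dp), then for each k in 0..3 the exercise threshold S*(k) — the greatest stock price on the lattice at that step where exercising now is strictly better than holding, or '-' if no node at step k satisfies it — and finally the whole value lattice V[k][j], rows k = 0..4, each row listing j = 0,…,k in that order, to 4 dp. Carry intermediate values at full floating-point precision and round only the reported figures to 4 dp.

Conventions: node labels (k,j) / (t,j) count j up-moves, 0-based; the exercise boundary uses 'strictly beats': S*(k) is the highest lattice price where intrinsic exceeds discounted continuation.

Δt=0.28425, u=1.15915, d=0.86270, q=0.49784, disc=e^(-rΔt)=0.98982
k=4 terminal: V=max(K-S,0) → 29.4917 4.3119 0.0000 0.0000 0.0000
k=3: j=0 S=84.9402 intr=17.8298 cont=16.7835 V=17.8298[EX]; j=1 S=114.1272 intr=0.0000 cont=2.1432 V=2.1432[hold]; j=2 S=153.3433 intr=0.0000 cont=0.0000 V=0.0000[hold]; j=3 S=206.0348 intr=0.0000 cont=0.0000 V=0.0000[hold]  S*(3)=84.9402
k=2: j=0 S=98.4581 intr=4.3119 cont=9.9183 V=9.9183[hold]; j=1 S=132.2900 intr=0.0000 cont=1.0653 V=1.0653[hold]; j=2 S=177.7472 intr=0.0000 cont=0.0000 V=0.0000[hold]  S*(2)=-
k=1: j=0 S=114.1272 intr=0.0000 cont=5.4548 V=5.4548[hold]; j=1 S=153.3433 intr=0.0000 cont=0.5295 V=0.5295[hold]  S*(1)=-
k=0: j=0 S=132.2900 intr=0.0000 cont=2.9722 V=2.9722[hold]  S*(0)=-

price = 2.9722
boundary = - - - 84.9402
tree:
2.9722
5.4548 0.5295
9.9183 1.0653 0.0000
17.8298 2.1432 0.0000 0.0000
29.4917 4.3119 0.0000 0.0000 0.0000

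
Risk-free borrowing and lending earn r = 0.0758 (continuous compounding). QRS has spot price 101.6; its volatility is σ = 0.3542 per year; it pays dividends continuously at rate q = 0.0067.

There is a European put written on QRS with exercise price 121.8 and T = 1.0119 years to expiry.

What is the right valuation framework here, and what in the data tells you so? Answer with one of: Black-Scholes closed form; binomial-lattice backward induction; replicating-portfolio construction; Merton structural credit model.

Key observation: a European claim on QRS (strike 121.8) — a lognormal (GBM) underlying with constant rate and volatility — has an exact closed-form value; no lattice or capital structure is involved.

framework: Black-Scholes closed form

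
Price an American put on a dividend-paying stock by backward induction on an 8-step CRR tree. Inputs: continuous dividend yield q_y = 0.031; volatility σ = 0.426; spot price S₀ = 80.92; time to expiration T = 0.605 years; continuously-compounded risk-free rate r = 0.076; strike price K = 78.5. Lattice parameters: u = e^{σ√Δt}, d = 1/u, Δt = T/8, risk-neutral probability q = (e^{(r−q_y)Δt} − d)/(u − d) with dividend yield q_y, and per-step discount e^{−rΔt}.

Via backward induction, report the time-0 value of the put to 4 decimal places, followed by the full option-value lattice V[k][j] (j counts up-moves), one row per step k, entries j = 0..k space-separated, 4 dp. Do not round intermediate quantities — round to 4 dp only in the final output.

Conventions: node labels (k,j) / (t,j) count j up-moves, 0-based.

params: Δt=0.07562 u=1.12429 d=0.88945 q=0.48526 e^(-rΔt)=0.99427
t_8 payoffs: 46.8018 38.4327 27.8540 14.4822 0.0000 0.0000 0.0000 0.0000 0.0000
k=7: node(7,0) S=35.6379 payoff=42.8621 vs cont=42.4956 → 42.8621 [stop]  node(7,1) S=45.0472 payoff=33.4528 vs cont=33.1084 → 33.4528 [stop]  node(7,2) S=56.9407 payoff=21.5593 vs cont=21.2427 → 21.5593 [stop]  node(7,3) S=71.9744 payoff=6.5256 vs cont=7.4118 → 7.4118 [wait]  node(7,4) S=90.9774 payoff=0.0000 vs cont=0.0000 → 0.0000 [wait]  node(7,5) S=114.9976 payoff=0.0000 vs cont=0.0000 → 0.0000 [wait]  node(7,6) S=145.3596 payoff=0.0000 vs cont=0.0000 → 0.0000 [wait]  node(7,7) S=183.7380 payoff=0.0000 vs cont=0.0000 → 0.0000 [wait]
k=6: node(6,0) S=40.0673 payoff=38.4327 vs cont=38.0766 → 38.4327 [stop]  node(6,1) S=50.6460 payoff=27.8540 vs cont=27.5227 → 27.8540 [stop]  node(6,2) S=64.0178 payoff=14.4822 vs cont=14.6098 → 14.6098 [wait]  node(6,3) S=80.9200 payoff=0.0000 vs cont=3.7933 → 3.7933 [wait]  node(6,4) S=102.2848 payoff=0.0000 vs cont=0.0000 → 0.0000 [wait]  node(6,5) S=129.2904 payoff=0.0000 vs cont=0.0000 → 0.0000 [wait]  node(6,6) S=163.4261 payoff=0.0000 vs cont=0.0000 → 0.0000 [wait]
k=5: node(5,0) S=45.0472 payoff=33.4528 vs cont=33.1084 → 33.4528 [stop]  node(5,1) S=56.9407 payoff=21.5593 vs cont=21.3043 → 21.5593 [stop]  node(5,2) S=71.9744 payoff=6.5256 vs cont=9.3073 → 9.3073 [wait]  node(5,3) S=90.9774 payoff=0.0000 vs cont=1.9414 → 1.9414 [wait]  node(5,4) S=114.9976 payoff=0.0000 vs cont=0.0000 → 0.0000 [wait]  node(5,5) S=145.3596 payoff=0.0000 vs cont=0.0000 → 0.0000 [wait]
k=4: node(4,0) S=50.6460 payoff=27.8540 vs cont=27.5227 → 27.8540 [stop]  node(4,1) S=64.0178 payoff=14.4822 vs cont=15.5244 → 15.5244 [wait]  node(4,2) S=80.9200 payoff=0.0000 vs cont=5.7000 → 5.7000 [wait]  node(4,3) S=102.2848 payoff=0.0000 vs cont=0.9936 → 0.9936 [wait]  node(4,4) S=129.2904 payoff=0.0000 vs cont=0.0000 → 0.0000 [wait]
k=3: node(3,0) S=56.9407 payoff=21.5593 vs cont=21.7455 → 21.7455 [wait]  node(3,1) S=71.9744 payoff=6.5256 vs cont=10.6954 → 10.6954 [wait]  node(3,2) S=90.9774 payoff=0.0000 vs cont=3.3966 → 3.3966 [wait]  node(3,3) S=114.9976 payoff=0.0000 vs cont=0.5085 → 0.5085 [wait]
k=2: node(2,0) S=64.0178 payoff=14.4822 vs cont=16.2894 → 16.2894 [wait]  node(2,1) S=80.9200 payoff=0.0000 vs cont=7.1125 → 7.1125 [wait]  node(2,2) S=102.2848 payoff=0.0000 vs cont=1.9837 → 1.9837 [wait]
k=1: node(1,0) S=71.9744 payoff=6.5256 vs cont=11.7684 → 11.7684 [wait]  node(1,1) S=90.9774 payoff=0.0000 vs cont=4.5972 → 4.5972 [wait]
k=0: node(0,0) S=80.9200 payoff=0.0000 vs cont=8.2410 → 8.2410 [wait]

price = 8.2410
tree:
8.2410
11.7684 4.5972
16.2894 7.1125 1.9837
21.7455 10.6954 3.3966 0.5085
27.8540 15.5244 5.7000 0.9936 0.0000
33.4528 21.5593 9.3073 1.9414 0.0000 0.0000
38.4327 27.8540 14.6098 3.7933 0.0000 0.0000 0.0000
42.8621 33.4528 21.5593 7.4118 0.0000 0.0000 0.0000 0.0000
46.8018 38.4327 27.8540 14.4822 0.0000 0.0000 0.0000 0.0000 0.0000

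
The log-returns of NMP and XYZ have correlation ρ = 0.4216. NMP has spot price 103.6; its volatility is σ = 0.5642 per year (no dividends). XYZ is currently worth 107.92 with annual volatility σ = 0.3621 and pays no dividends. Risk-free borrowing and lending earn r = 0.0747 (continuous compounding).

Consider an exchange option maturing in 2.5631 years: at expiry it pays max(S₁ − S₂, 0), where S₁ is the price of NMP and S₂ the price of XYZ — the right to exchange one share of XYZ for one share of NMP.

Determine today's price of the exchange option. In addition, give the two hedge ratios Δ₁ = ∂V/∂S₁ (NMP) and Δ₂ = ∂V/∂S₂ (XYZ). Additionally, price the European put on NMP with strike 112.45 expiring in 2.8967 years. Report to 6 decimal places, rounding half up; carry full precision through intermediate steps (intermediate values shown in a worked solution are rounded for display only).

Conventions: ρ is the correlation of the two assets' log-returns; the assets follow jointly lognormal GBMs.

σ_eff = √(σ₁² + σ₂² − 2ρσ₁σ₂) = √(0.5642² + 0.3621² − 2·0.4216·0.5642·0.3621) = 0.526474
d₁ = (ln(S₁/S₂) + (q₂ − q₁ + σ_eff²/2)T) / (σ_eff√T) = (ln(103.6/107.92) + (0.0 − 0.0 + 0.138587)·2.5631) / 0.842868 = 0.372965
d₂ = d₁ − σ_eff√T = 0.372965 − 0.842868 = -0.469903
N(d₁) = 0.645413,  N(d₂) = 0.319212
V = S₁·e^{−q₁T}·N(d₁) − S₂·e^{−q₂T}·N(d₂) = 66.864774 − 34.449373 = 32.415401
Δ₁ = e^{−q₁T}·N(d₁) = 0.645413;  Δ₂ = −e^{−q₂T}·N(d₂) = -0.319212
[vanilla: NMP put K=112.45]
σ√T = 0.5642·√2.8967 = 0.960251
d₁ = (ln(S/K) + (r+σ²/2)T) / (σ√T) = (ln(103.6/112.45) + (0.0747+0.5642²/2)·2.8967) / 0.960251 = (-0.081971 + 0.677425) / 0.960251 = 0.620102
d₂ = d₁ − σ√T = 0.620102 − 0.960251 = -0.340150
e^{−rT} = 0.805426
N(−d₁) = 0.267595,  N(−d₂) = 0.633128
price = K·e^{−rT}·N(−d₂) − S·N(−d₁) = 57.342531 − 27.722888 = 29.619643

exchange price = 32.415401
Δ1 = 0.645413
Δ2 = -0.319212
price(NMP put K=112.45) = 29.619643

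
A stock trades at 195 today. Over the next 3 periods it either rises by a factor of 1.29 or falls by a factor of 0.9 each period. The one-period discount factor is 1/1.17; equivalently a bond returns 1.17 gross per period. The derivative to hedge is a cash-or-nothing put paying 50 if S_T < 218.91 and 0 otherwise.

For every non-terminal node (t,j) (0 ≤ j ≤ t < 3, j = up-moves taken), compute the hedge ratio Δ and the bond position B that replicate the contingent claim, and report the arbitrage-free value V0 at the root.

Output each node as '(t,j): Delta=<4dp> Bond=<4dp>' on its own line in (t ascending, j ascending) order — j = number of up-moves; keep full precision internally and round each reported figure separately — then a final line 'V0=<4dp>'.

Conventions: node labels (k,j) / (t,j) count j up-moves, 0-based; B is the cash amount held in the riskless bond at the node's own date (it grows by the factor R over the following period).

Risk-neutral probability p* = (R−d)/(u−d) = (1.17−0.9)/(1.29−0.9) = 0.6923.
Expiry values: V(3,0)=50.0000, V(3,1)=50.0000, V(3,2)=0.0000, V(3,3)=0.0000
(2,0): S=157.9500. Δ = (V_up−V_dn)/(S_up−S_dn) = (50.0000−50.0000)/(203.7555−142.1550) = 0.0000. V = [p*·50.0000 + (1−p*)·50.0000]/1.17 = 42.7350. B = V − Δ·S = 42.7350.
(2,1): S=226.3950. Δ = (V_up−V_dn)/(S_up−S_dn) = (0.0000−50.0000)/(292.0496−203.7555) = -0.5663. V = [p*·0.0000 + (1−p*)·50.0000]/1.17 = 13.1492. B = V − Δ·S = 141.3544.
(2,2): S=324.4995. Δ = (V_up−V_dn)/(S_up−S_dn) = (0.0000−0.0000)/(418.6044−292.0496) = 0.0000. V = [p*·0.0000 + (1−p*)·0.0000]/1.17 = 0.0000. B = V − Δ·S = 0.0000.
(1,0): S=175.5000. Δ = (V_up−V_dn)/(S_up−S_dn) = (13.1492−42.7350)/(226.3950−157.9500) = -0.4323. V = [p*·13.1492 + (1−p*)·42.7350]/1.17 = 19.0193. B = V − Δ·S = 94.8803.
(1,1): S=251.5500. Δ = (V_up−V_dn)/(S_up−S_dn) = (0.0000−13.1492)/(324.4995−226.3950) = -0.1340. V = [p*·0.0000 + (1−p*)·13.1492]/1.17 = 3.4581. B = V − Δ·S = 37.1741.
(0,0): S=195.0000. Δ = (V_up−V_dn)/(S_up−S_dn) = (3.4581−19.0193)/(251.5500−175.5000) = -0.2046. V = [p*·3.4581 + (1−p*)·19.0193]/1.17 = 7.0480. B = V − Δ·S = 46.9486.
As a check, the time-0 holding Δ(0,0)·S0 + B(0,0) comes to 7.0480 — exactly V0.

(0,0): Delta=-0.2046 Bond=46.9486
(1,0): Delta=-0.4323 Bond=94.8803
(1,1): Delta=-0.1340 Bond=37.1741
(2,0): Delta=0.0000 Bond=42.7350
(2,1): Delta=-0.5663 Bond=141.3544
(2,2): Delta=0.0000 Bond=0.0000
V0=7.0480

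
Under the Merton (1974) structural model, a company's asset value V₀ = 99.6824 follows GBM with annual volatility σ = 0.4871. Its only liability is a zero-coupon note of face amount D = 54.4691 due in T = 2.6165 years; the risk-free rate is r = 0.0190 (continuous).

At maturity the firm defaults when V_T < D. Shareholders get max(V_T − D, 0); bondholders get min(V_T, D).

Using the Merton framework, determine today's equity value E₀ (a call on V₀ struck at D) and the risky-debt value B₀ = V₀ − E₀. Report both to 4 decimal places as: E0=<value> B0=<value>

E0=54.0174 B0=45.6650

With assets at 99.6824 and a single debt payment of 54.4691 at 2.6165 years:
d₁ = [ln(V₀/D) + (r + σ²/2)T] / (σ√T)
   = [ln(99.6824/54.4691) + (0.0190 + 0.5·0.4871²)·2.6165] / (0.4871·√2.6165)
   = [0.604356 + 0.360117] / 0.787913 = 1.224085
d₂ = d₁ − σ√T = 1.224085 − 0.787913 = 0.436171
N(d₁) = 0.889540,  N(d₂) = 0.668644,  e^(−rT) = 0.951502
E₀ = V₀·N(d₁) − D·e^(−rT)·N(d₂)
   = 99.6824·0.889540 − 54.4691·0.951502·0.668644 = 54.017362
B₀ = V₀ − E₀ = 99.6824 − 54.017362 = 45.665038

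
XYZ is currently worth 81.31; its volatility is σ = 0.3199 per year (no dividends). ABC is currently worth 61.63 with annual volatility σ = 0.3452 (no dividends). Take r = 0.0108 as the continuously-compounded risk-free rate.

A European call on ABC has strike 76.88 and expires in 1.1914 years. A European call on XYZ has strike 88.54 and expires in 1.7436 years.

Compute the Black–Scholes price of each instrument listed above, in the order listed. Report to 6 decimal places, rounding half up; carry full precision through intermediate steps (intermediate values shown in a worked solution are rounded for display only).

price(ABC call K=76.88) = 4.647583
price(XYZ call K=88.54) = 11.449014

[ABC call K=76.88]
σ√T = 0.3452·√1.1914 = 0.376790
d₁ = (ln(S/K) + (r+σ²/2)T) / (σ√T) = (ln(61.63/76.88) + (0.0108+0.3452²/2)·1.1914) / 0.376790 = (-0.221097 + 0.083853) / 0.376790 = -0.364246
d₂ = d₁ − σ√T = -0.364246 − 0.376790 = -0.741037
e^{−rT} = 0.987215
N(d₁) = 0.357837,  N(d₂) = 0.229336
price = S·N(d₁) − K·e^{−rT}·N(d₂) = 22.053496 − 17.405913 = 4.647583
[XYZ call K=88.54]
σ√T = 0.3199·√1.7436 = 0.422413
d₁ = (ln(S/K) + (r+σ²/2)T) / (σ√T) = (ln(81.31/88.54) + (0.0108+0.3199²/2)·1.7436) / 0.422413 = (-0.085185 + 0.108047) / 0.422413 = 0.054122
d₂ = d₁ − σ√T = 0.054122 − 0.422413 = -0.368291
e^{−rT} = 0.981345
N(d₁) = 0.521581,  N(d₂) = 0.356328
price = S·N(d₁) − K·e^{−rT}·N(d₂) = 42.409763 − 30.960749 = 11.449014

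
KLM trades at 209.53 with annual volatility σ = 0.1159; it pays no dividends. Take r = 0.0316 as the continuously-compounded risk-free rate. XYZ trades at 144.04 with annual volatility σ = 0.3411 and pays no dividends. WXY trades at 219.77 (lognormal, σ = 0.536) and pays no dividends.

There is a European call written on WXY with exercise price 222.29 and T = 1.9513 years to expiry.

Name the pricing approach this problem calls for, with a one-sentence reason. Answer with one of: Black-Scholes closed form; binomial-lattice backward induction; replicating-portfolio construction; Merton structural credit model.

Key observation: a European claim on WXY (strike 222.29) — a lognormal (GBM) underlying with constant rate and volatility — has an exact closed-form value; no lattice or capital structure is involved.

framework: Black-Scholes closed form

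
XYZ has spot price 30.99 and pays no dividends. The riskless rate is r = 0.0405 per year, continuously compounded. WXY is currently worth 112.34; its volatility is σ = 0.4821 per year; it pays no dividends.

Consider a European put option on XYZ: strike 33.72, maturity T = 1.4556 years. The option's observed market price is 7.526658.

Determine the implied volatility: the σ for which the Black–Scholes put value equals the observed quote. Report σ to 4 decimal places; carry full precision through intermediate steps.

sigma = 0.4778

At σ = 0.4778 the Black–Scholes value reproduces the quote:
σ√T = 0.4778·√1.4556 = 0.576457
d₁ = (ln(S/K) + (r+σ²/2)T) / (σ√T) = (ln(30.99/33.72) + (0.0405+0.4778²/2)·1.4556) / 0.576457 = (-0.084427 + 0.225103) / 0.576457 = 0.244037
d₂ = d₁ − σ√T = 0.244037 − 0.576457 = -0.332421
e^{−rT} = 0.942752
N(−d₁) = 0.403601,  N(−d₂) = 0.630214
V = K·e^{−rT}·N(−d₂) − S·N(−d₁) = 20.034259 − 12.507601 = 7.526658 (the quoted price), and the Black–Scholes price is strictly increasing in σ, so σ is unique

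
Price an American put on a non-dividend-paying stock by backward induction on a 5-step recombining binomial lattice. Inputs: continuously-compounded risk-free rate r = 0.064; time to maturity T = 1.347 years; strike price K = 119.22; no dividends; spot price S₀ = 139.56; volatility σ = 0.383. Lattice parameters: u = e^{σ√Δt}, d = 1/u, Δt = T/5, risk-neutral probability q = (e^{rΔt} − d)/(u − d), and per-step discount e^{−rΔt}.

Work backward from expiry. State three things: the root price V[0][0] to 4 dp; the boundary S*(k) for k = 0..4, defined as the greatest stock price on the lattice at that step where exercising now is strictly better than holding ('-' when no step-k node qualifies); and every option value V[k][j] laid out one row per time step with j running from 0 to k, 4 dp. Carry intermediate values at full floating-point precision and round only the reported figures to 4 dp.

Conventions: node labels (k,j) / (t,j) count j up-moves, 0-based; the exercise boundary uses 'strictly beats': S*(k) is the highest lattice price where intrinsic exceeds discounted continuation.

price = 10.6124
boundary = - - - 76.8704 93.7763
tree:
10.6124
17.4348 3.9956
27.7754 7.4536 0.5932
42.3496 13.8204 1.1926 0.0000
56.2078 25.4437 2.3975 0.0000 0.0000
67.5675 42.3496 4.8198 0.0000 0.0000 0.0000

params: Δt=0.26940 u=1.21993 d=0.81972 q=0.49392 e^(-rΔt)=0.98291
t_5 payoffs: 67.5675 42.3496 4.8198 0.0000 0.0000 0.0000
t_4: node(4,0) S=63.0122 payoff=56.2078 vs cont=54.1698 → 56.2078 [stop]  node(4,1) S=93.7763 payoff=25.4437 vs cont=23.4058 → 25.4437 [stop]  node(4,2) S=139.5600 payoff=0.0000 vs cont=2.3975 → 2.3975 [wait]  node(4,3) S=207.6964 payoff=0.0000 vs cont=0.0000 → 0.0000 [wait]  node(4,4) S=309.0986 payoff=0.0000 vs cont=0.0000 → 0.0000 [wait]  ⇒ S*(4)=93.7763
t_3: node(3,0) S=76.8704 payoff=42.3496 vs cont=40.3117 → 42.3496 [stop]  node(3,1) S=114.4002 payoff=4.8198 vs cont=13.8204 → 13.8204 [wait]  node(3,2) S=170.2531 payoff=0.0000 vs cont=1.1926 → 1.1926 [wait]  node(3,3) S=253.3745 payoff=0.0000 vs cont=0.0000 → 0.0000 [wait]  ⇒ S*(3)=76.8704
t_2: node(2,0) S=93.7763 payoff=25.4437 vs cont=27.7754 → 27.7754 [wait]  node(2,1) S=139.5600 payoff=0.0000 vs cont=7.4536 → 7.4536 [wait]  node(2,2) S=207.6964 payoff=0.0000 vs cont=0.5932 → 0.5932 [wait]  ⇒ S*(2)=-
t_1: node(1,0) S=114.4002 payoff=4.8198 vs cont=17.4348 → 17.4348 [wait]  node(1,1) S=170.2531 payoff=0.0000 vs cont=3.9956 → 3.9956 [wait]  ⇒ S*(1)=-
t_0: node(0,0) S=139.5600 payoff=0.0000 vs cont=10.6124 → 10.6124 [wait]  ⇒ S*(0)=-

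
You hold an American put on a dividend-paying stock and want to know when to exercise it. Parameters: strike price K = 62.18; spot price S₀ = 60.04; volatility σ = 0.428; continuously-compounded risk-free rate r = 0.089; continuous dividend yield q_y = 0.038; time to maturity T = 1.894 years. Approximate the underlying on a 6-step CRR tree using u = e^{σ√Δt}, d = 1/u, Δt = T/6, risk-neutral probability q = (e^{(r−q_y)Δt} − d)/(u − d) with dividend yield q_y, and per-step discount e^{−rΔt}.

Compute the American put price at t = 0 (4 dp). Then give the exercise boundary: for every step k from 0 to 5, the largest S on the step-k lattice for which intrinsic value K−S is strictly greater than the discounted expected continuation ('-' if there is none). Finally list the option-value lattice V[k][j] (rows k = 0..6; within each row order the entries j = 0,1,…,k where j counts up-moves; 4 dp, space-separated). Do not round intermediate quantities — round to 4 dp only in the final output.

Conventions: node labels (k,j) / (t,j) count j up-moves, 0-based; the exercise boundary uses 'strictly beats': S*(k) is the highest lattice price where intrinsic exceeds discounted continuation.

price = 12.0409
boundary = - - 37.1170 29.1836 37.1170 47.2070
tree:
12.0409
17.6787 6.4988
25.0630 10.5345 2.4039
32.9964 16.5889 4.4387 0.2869
39.2341 25.0630 8.1679 0.5606 0.0000
44.1386 32.9964 14.9730 1.0953 0.0000 0.0000
47.9948 39.2341 25.0630 2.1400 0.0000 0.0000 0.0000

Δt=0.31567  u=1.27184  d=0.78626  q=0.47359  discount=0.97230
step 6 (expiry): payoffs max(K−S,0) = 47.9948 39.2341 25.0630 2.1400 0.0000 0.0000 0.0000
step 5: (k=5,j=0): S=18.0414, K−S=44.1386, hold=42.6311 ⇒ V=44.1386 exercise | (k=5,j=1): S=29.1836, K−S=32.9964, hold=31.6218 ⇒ V=32.9964 exercise | (k=5,j=2): S=47.2070, K−S=14.9730, hold=13.8133 ⇒ V=14.9730 exercise | (k=5,j=3): S=76.3616, K−S=0.0000, hold=1.0953 ⇒ V=1.0953 continue | (k=5,j=4): S=123.5216, K−S=0.0000, hold=0.0000 ⇒ V=0.0000 continue | (k=5,j=5): S=199.8073, K−S=0.0000, hold=0.0000 ⇒ V=0.0000 continue  boundary S*=47.2070
step 4: (k=4,j=0): S=22.9459, K−S=39.2341, hold=37.7852 ⇒ V=39.2341 exercise | (k=4,j=1): S=37.1170, K−S=25.0630, hold=23.7830 ⇒ V=25.0630 exercise | (k=4,j=2): S=60.0400, K−S=2.1400, hold=8.1679 ⇒ V=8.1679 continue | (k=4,j=3): S=97.1201, K−S=0.0000, hold=0.5606 ⇒ V=0.5606 continue | (k=4,j=4): S=157.1004, K−S=0.0000, hold=0.0000 ⇒ V=0.0000 continue  boundary S*=37.1170
step 3: (k=3,j=0): S=29.1836, K−S=32.9964, hold=31.6218 ⇒ V=32.9964 exercise | (k=3,j=1): S=47.2070, K−S=14.9730, hold=16.5889 ⇒ V=16.5889 continue | (k=3,j=2): S=76.3616, K−S=0.0000, hold=4.4387 ⇒ V=4.4387 continue | (k=3,j=3): S=123.5216, K−S=0.0000, hold=0.2869 ⇒ V=0.2869 continue  boundary S*=29.1836
step 2: (k=2,j=0): S=37.1170, K−S=25.0630, hold=24.5271 ⇒ V=25.0630 exercise | (k=2,j=1): S=60.0400, K−S=2.1400, hold=10.5345 ⇒ V=10.5345 continue | (k=2,j=2): S=97.1201, K−S=0.0000, hold=2.4039 ⇒ V=2.4039 continue  boundary S*=37.1170
step 1: (k=1,j=0): S=47.2070, K−S=14.9730, hold=17.6787 ⇒ V=17.6787 continue | (k=1,j=1): S=76.3616, K−S=0.0000, hold=6.4988 ⇒ V=6.4988 continue  boundary S*=-
step 0: (k=0,j=0): S=60.0400, K−S=2.1400, hold=12.0409 ⇒ V=12.0409 continue  boundary S*=-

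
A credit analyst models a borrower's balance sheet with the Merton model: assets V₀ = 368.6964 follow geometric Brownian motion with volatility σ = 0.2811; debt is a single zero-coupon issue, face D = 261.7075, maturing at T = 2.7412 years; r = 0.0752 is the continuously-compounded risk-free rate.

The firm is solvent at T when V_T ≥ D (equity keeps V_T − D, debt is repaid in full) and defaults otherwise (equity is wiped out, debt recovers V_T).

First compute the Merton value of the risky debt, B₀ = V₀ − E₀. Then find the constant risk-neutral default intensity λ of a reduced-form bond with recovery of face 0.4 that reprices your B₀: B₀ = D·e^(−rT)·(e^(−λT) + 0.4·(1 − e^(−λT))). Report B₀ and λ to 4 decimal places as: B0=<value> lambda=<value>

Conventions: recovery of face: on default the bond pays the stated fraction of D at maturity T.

B0=205.4625 lambda=0.0220

With assets at 368.6964 and a single debt payment of 261.7075 at 2.7412 years:
d₁ = [ln(V₀/D) + (r + σ²/2)T] / (σ√T)
   = [ln(368.6964/261.7075) + (0.0752 + 0.5·0.2811²)·2.7412] / (0.2811·√2.7412)
   = [0.342746 + 0.314439] / 0.465405 = 1.412071
d₂ = d₁ − σ√T = 1.412071 − 0.465405 = 0.946666
N(d₁) = 0.921036,  N(d₂) = 0.828096,  e^(−rT) = 0.813721
E₀ = V₀·N(d₁) − D·e^(−rT)·N(d₂)
   = 368.6964·0.921036 − 261.7075·0.813721·0.828096 = 163.233922
B₀ = V₀ − E₀ = 368.6964 − 163.233922 = 205.462478
e^(−λT) = (B₀·e^(rT)/D − 0.4)/(1 − 0.4) = (205.4625·1.228923/261.7075 − 0.4)/0.6 = 0.94134742
λ = −ln(0.94134742)/2.7412 = 0.022050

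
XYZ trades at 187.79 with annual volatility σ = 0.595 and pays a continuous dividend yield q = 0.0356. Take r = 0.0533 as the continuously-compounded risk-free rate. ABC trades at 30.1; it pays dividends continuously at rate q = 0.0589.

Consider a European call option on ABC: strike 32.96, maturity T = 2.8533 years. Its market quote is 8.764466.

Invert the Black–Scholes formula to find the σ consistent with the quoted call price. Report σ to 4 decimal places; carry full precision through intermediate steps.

sigma = 0.5827

At σ = 0.5827 the Black–Scholes value reproduces the quote:
σ√T = 0.5827·√2.8533 = 0.984280
d₁ = (ln(S/K) + (r−q+σ²/2)T) / (σ√T) = (ln(30.1/32.96) + (0.0533−0.0589+0.5827²/2)·2.8533) / 0.984280 = (-0.090770 + 0.468425) / 0.984280 = 0.383687
d₂ = d₁ − σ√T = 0.383687 − 0.984280 = -0.600593
e^{−rT} = 0.858919
e^{−qT} = 0.845304
N(d₁) = 0.649395,  N(d₂) = 0.274056
V = S·e^{−qT}·N(d₁) − K·e^{−rT}·N(d₂) = 16.522969 − 7.758503 = 8.764466 (the observed quote) — the price is monotone increasing in volatility, hence this σ is the only solution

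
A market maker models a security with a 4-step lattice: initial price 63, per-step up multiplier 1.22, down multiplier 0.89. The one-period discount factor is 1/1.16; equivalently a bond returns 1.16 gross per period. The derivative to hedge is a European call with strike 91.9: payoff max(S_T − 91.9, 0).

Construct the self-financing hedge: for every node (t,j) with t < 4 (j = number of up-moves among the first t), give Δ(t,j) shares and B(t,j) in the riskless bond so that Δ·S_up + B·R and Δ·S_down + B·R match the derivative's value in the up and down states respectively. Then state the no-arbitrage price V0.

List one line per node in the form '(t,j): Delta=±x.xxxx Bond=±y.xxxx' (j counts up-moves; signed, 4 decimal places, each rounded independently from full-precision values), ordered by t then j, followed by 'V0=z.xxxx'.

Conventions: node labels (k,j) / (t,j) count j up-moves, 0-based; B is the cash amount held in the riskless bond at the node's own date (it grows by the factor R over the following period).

(0,0): Delta=0.7487 Bond=-33.1916
(1,0): Delta=0.2666 Bond=-11.4677
(1,1): Delta=0.8269 Bond=-44.5099
(2,0): Delta=0.0000 Bond=0.0000
(2,1): Delta=0.3098 Bond=-16.2587
(2,2): Delta=0.9107 Bond=-59.4921
(3,0): Delta=0.0000 Bond=0.0000
(3,1): Delta=0.0000 Bond=0.0000
(3,2): Delta=0.3600 Bond=-23.0512
(3,3): Delta=1.0000 Bond=-79.2241
V0=13.9783

No-arbitrage ⇒ martingale measure with p* = (R−d)/(u−d) = 0.8182.
Terminal payoffs: V(4,0)=0.0000, V(4,1)=0.0000, V(4,2)=0.0000, V(4,3)=9.9146, V(4,4)=47.6661
  t=3,j=0: stock 44.4130 → up 54.1839 (V=0.0000), down 39.5276 (V=0.0000). Price 0.0000; hedge Δ=0.0000, bond B=0.0000.
  t=3,j=1: stock 60.8808 → up 74.2746 (V=0.0000), down 54.1839 (V=0.0000). Price 0.0000; hedge Δ=0.0000, bond B=0.0000.
  t=3,j=2: stock 83.4546 → up 101.8146 (V=9.9146), down 74.2746 (V=0.0000). Price 6.9931; hedge Δ=0.3600, bond B=-23.0512.
  t=3,j=3: stock 114.3984 → up 139.5661 (V=47.6661), down 101.8146 (V=9.9146). Price 35.1743; hedge Δ=1.0000, bond B=-79.2241.
  t=2,j=0: stock 49.9023 → up 60.8808 (V=0.0000), down 44.4130 (V=0.0000). Price 0.0000; hedge Δ=0.0000, bond B=0.0000.
  t=2,j=1: stock 68.4054 → up 83.4546 (V=6.9931), down 60.8808 (V=0.0000). Price 4.9324; hedge Δ=0.3098, bond B=-16.2587.
  t=2,j=2: stock 93.7692 → up 114.3984 (V=35.1743), down 83.4546 (V=6.9931). Price 25.9055; hedge Δ=0.9107, bond B=-59.4921.
  t=1,j=0: stock 56.0700 → up 68.4054 (V=4.9324), down 49.9023 (V=0.0000). Price 3.4790; hedge Δ=0.2666, bond B=-11.4677.
  t=1,j=1: stock 76.8600 → up 93.7692 (V=25.9055), down 68.4054 (V=4.9324). Price 19.0450; hedge Δ=0.8269, bond B=-44.5099.
  t=0,j=0: stock 63.0000 → up 76.8600 (V=19.0450), down 56.0700 (V=3.4790). Price 13.9783; hedge Δ=0.7487, bond B=-33.1916.
As a check, the time-0 holding Δ(0,0)·S0 + B(0,0) comes to 13.9783 — exactly V0.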